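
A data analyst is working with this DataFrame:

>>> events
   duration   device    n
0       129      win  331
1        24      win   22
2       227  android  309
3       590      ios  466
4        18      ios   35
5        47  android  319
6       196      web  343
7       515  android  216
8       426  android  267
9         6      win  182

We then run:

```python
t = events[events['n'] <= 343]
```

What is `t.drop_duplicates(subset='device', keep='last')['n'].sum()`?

827

filter rows where n <= 343:
   duration   device    n
0       129      win  331
1        24      win   22
2       227  android  309
4        18      ios   35
5        47  android  319
6       196      web  343
7       515  android  216
8       426  android  267
9         6      win  182
drop duplicate device (keep=last):
   duration   device    n
4        18      ios   35
6       196      web  343
8       426  android  267
9         6      win  182
Reading off the sum of column 'n', we get 827.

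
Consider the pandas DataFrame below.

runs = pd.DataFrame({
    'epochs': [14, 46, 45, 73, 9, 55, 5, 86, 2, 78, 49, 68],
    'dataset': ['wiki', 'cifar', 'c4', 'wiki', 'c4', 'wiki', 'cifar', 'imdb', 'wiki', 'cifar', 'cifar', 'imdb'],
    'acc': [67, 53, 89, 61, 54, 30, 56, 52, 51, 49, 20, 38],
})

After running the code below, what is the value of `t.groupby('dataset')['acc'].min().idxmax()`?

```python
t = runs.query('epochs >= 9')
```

filter rows where epochs >= 9:
    epochs dataset  acc
0       14    wiki   67
1       46   cifar   53
2       45      c4   89
3       73    wiki   61
4        9      c4   54
5       55    wiki   30
7       86    imdb   52
9       78   cifar   49
10      49   cifar   20
11      68    imdb   38
group by dataset, min of acc:
dataset
c4       54
cifar    20
imdb     38
wiki     30
Name: acc, dtype: int64
The label with the largest value is c4.

c4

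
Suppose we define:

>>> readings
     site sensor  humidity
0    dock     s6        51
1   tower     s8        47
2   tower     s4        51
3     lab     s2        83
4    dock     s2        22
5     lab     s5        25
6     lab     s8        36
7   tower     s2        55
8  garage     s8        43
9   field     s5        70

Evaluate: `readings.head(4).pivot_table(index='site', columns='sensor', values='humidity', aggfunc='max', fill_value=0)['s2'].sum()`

take first 4 rows:
    site sensor  humidity
0   dock     s6        51
1  tower     s8        47
2  tower     s4        51
3    lab     s2        83
pivot: rows=site, cols=sensor, max(humidity):
sensor  s2  s4  s6  s8
site                  
dock     0   0  51   0
lab     83   0   0   0
tower    0  51   0  47
The sum of column 's2' is 83.

83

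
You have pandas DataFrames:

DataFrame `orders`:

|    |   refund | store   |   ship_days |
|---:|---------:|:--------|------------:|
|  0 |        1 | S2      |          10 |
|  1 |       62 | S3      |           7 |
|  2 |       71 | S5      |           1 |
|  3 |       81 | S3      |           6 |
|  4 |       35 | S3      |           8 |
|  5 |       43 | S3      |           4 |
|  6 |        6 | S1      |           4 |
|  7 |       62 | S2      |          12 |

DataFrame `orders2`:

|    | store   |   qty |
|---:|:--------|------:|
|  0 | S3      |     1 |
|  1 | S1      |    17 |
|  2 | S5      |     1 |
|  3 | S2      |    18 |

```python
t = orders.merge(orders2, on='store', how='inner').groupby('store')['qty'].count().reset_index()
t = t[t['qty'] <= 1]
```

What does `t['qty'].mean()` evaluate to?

1.0

merge on 'store' (how='inner') → 8 rows:
   refund store  ship_days  qty
0       1    S2         10   18
1      62    S3          7    1
2      71    S5          1    1
3      81    S3          6    1
4      35    S3          8    1
5      43    S3          4    1
6       6    S1          4   17
7      62    S2         12   18
group by store, count of qty:
store
S1    1
S2    2
S3    4
S5    1
Name: qty, dtype: int64
reset_index():
  store  qty
0    S1    1
1    S2    2
2    S3    4
3    S5    1
filter rows where qty <= 1:
  store  qty
0    S1    1
3    S5    1
Finally, mean of column 'qty' = 1.0.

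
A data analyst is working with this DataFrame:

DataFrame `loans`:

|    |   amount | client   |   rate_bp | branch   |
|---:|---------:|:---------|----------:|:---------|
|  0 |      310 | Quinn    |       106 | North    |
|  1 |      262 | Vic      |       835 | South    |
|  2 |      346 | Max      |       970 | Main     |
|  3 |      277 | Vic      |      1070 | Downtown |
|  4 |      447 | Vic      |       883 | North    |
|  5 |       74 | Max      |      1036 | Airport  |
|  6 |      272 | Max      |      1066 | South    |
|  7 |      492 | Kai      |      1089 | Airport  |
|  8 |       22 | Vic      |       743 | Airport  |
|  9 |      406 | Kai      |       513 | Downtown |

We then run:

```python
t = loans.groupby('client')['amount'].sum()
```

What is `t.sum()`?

group by client, sum of amount:
client
Kai       898
Max       692
Quinn     310
Vic      1008
Name: amount, dtype: int64
Taking the sum of the resulting series gives 2908.

2908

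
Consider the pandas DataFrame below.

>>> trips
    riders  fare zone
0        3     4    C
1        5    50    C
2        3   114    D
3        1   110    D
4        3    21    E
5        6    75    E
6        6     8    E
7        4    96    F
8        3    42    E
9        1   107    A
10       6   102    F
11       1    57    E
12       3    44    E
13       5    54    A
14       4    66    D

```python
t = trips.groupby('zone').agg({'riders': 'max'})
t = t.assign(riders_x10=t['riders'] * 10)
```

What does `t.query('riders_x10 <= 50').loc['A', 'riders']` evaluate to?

5

group by zone, max of riders:
      riders
zone        
A          5
C          5
D          4
E          6
F          6
add column riders_x10 = t['riders'] * 10:
      riders  riders_x10
zone                    
A          5          50
C          5          50
D          4          40
E          6          60
F          6          60
filter rows where riders_x10 <= 50:
      riders  riders_x10
zone                    
A          5          50
C          5          50
D          4          40
Taking the value at row 'A', column 'riders' gives 5.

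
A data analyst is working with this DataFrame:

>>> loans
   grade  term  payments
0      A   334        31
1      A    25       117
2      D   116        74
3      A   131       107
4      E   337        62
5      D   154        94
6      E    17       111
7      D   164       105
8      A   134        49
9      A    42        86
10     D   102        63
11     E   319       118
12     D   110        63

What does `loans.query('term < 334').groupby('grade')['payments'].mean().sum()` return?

filter rows where term < 334:
   grade  term  payments
1      A    25       117
2      D   116        74
3      A   131       107
5      D   154        94
6      E    17       111
7      D   164       105
8      A   134        49
9      A    42        86
10     D   102        63
11     E   319       118
12     D   110        63
group by grade, mean of payments:
grade
A     89.75
D     79.80
E    114.50
Name: payments, dtype: float64
Then the sum of the resulting series: 284.05

284.05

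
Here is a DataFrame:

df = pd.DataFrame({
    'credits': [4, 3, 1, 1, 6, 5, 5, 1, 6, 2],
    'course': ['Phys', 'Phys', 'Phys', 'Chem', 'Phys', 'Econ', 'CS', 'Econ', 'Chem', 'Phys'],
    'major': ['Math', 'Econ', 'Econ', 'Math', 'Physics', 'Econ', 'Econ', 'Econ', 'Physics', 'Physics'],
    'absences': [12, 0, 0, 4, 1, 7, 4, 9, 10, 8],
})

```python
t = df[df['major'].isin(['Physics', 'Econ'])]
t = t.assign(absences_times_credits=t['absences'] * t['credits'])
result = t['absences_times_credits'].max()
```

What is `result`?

60

filter rows where major in ['Physics', 'Econ']:
   credits course    major  absences
1        3   Phys     Econ         0
2        1   Phys     Econ         0
4        6   Phys  Physics         1
5        5   Econ     Econ         7
6        5     CS     Econ         4
7        1   Econ     Econ         9
8        6   Chem  Physics        10
9        2   Phys  Physics         8
add column absences_times_credits = t['absences'] * t['credits']:
   credits course    major  absences  absences_times_credits
1        3   Phys     Econ         0                       0
2        1   Phys     Econ         0                       0
4        6   Phys  Physics         1                       6
5        5   Econ     Econ         7                      35
6        5     CS     Econ         4                      20
7        1   Econ     Econ         9                       9
8        6   Chem  Physics        10                      60
9        2   Phys  Physics         8                      16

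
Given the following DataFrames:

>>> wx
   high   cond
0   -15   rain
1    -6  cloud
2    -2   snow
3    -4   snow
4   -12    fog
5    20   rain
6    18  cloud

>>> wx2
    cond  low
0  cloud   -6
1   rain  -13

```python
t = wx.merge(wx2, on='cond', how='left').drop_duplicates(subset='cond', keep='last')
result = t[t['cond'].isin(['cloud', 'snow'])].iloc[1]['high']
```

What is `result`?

18

merge on 'cond' (how='left') → 7 rows:
   high   cond   low
0   -15   rain -13.0
1    -6  cloud  -6.0
2    -2   snow   NaN
3    -4   snow   NaN
4   -12    fog   NaN
5    20   rain -13.0
6    18  cloud  -6.0
drop duplicate cond (keep=last):
   high   cond   low
3    -4   snow   NaN
4   -12    fog   NaN
5    20   rain -13.0
6    18  cloud  -6.0
filter rows where cond in ['cloud', 'snow']:
   high   cond  low
3    -4   snow  NaN
6    18  cloud -6.0
Finally, value at position 1, column 'high' = 18.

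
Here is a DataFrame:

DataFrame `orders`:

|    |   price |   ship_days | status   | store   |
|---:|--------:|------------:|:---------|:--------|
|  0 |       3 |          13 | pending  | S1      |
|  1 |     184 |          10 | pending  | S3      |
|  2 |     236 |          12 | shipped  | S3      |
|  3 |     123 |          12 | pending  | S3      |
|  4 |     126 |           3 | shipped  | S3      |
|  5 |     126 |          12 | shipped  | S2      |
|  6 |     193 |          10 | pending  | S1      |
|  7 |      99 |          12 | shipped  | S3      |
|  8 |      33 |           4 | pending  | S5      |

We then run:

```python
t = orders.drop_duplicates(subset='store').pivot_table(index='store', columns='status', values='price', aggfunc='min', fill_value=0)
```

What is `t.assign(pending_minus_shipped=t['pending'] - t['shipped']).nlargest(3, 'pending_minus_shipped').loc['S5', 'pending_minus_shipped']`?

drop duplicate store (keep=first):
   price  ship_days   status store
0      3         13  pending    S1
1    184         10  pending    S3
5    126         12  shipped    S2
8     33          4  pending    S5
pivot: rows=store, cols=status, min(price):
status  pending  shipped
store                   
S1            3        0
S2            0      126
S3          184        0
S5           33        0
add column pending_minus_shipped = t['pending'] - t['shipped']:
status  pending  shipped  pending_minus_shipped
store                                          
S1            3        0                      3
S2            0      126                   -126
S3          184        0                    184
S5           33        0                     33
take 3 rows with largest pending_minus_shipped:
status  pending  shipped  pending_minus_shipped
store                                          
S3          184        0                    184
S5           33        0                     33
S1            3        0                      3
Reading off the value at row 'S5', column 'pending_minus_shipped', we get 33.

33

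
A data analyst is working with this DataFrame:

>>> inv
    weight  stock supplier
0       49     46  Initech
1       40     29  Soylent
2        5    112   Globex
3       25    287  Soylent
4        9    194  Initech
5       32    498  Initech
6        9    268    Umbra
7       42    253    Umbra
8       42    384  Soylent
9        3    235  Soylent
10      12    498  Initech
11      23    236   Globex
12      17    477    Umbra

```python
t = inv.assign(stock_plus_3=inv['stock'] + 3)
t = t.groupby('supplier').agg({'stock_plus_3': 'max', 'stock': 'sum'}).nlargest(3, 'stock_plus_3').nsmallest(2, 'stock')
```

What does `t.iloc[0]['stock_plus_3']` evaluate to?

387

add column stock_plus_3 = inv['stock'] + 3:
    weight  stock supplier  stock_plus_3
0       49     46  Initech            49
1       40     29  Soylent            32
2        5    112   Globex           115
3       25    287  Soylent           290
4        9    194  Initech           197
5       32    498  Initech           501
6        9    268    Umbra           271
7       42    253    Umbra           256
8       42    384  Soylent           387
9        3    235  Soylent           238
10      12    498  Initech           501
11      23    236   Globex           239
12      17    477    Umbra           480
group by supplier: max(stock_plus_3), sum(stock):
          stock_plus_3  stock
supplier                     
Globex             239    348
Initech            501   1236
Soylent            387    935
Umbra              480    998
take 3 rows with largest stock_plus_3:
          stock_plus_3  stock
supplier                     
Initech            501   1236
Umbra              480    998
Soylent            387    935
take 2 rows with smallest stock:
          stock_plus_3  stock
supplier                     
Soylent            387    935
Umbra              480    998
Finally, value at position 0, column 'stock_plus_3' = 387.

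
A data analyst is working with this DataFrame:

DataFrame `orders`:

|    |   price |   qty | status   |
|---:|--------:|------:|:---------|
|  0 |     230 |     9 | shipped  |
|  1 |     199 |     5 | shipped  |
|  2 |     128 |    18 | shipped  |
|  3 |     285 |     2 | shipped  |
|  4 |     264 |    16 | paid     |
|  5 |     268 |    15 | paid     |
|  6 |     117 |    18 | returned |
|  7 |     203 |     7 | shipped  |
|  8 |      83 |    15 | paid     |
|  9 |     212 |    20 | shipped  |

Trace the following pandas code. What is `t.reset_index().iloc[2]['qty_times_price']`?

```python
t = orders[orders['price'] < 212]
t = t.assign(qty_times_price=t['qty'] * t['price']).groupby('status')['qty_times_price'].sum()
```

4720

filter rows where price < 212:
   price  qty    status
1    199    5   shipped
2    128   18   shipped
6    117   18  returned
7    203    7   shipped
8     83   15      paid
add column qty_times_price = t['qty'] * t['price']:
   price  qty    status  qty_times_price
1    199    5   shipped              995
2    128   18   shipped             2304
6    117   18  returned             2106
7    203    7   shipped             1421
8     83   15      paid             1245
group by status, sum of qty_times_price:
status
paid        1245
returned    2106
shipped     4720
Name: qty_times_price, dtype: int64
reset_index():
     status  qty_times_price
0      paid             1245
1  returned             2106
2   shipped             4720
Taking the value at position 2, column 'qty_times_price' gives 4720.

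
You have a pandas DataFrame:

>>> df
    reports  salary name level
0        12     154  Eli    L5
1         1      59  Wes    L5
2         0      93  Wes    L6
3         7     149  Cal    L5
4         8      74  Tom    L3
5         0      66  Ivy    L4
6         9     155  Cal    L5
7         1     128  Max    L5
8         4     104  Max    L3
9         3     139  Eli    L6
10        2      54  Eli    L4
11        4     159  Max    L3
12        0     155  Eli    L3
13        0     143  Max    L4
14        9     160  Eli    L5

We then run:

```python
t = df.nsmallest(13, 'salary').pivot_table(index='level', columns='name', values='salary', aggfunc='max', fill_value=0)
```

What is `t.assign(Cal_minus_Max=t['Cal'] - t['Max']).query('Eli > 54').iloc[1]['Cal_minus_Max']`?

27

take 13 rows with smallest salary:
    reports  salary name level
10        2      54  Eli    L4
1         1      59  Wes    L5
5         0      66  Ivy    L4
4         8      74  Tom    L3
2         0      93  Wes    L6
8         4     104  Max    L3
7         1     128  Max    L5
9         3     139  Eli    L6
13        0     143  Max    L4
3         7     149  Cal    L5
0        12     154  Eli    L5
6         9     155  Cal    L5
12        0     155  Eli    L3
pivot: rows=level, cols=name, max(salary):
name   Cal  Eli  Ivy  Max  Tom  Wes
level                              
L3       0  155    0  104   74    0
L4       0   54   66  143    0    0
L5     155  154    0  128    0   59
L6       0  139    0    0    0   93
add column Cal_minus_Max = t['Cal'] - t['Max']:
name   Cal  Eli  Ivy  Max  Tom  Wes  Cal_minus_Max
level                                             
L3       0  155    0  104   74    0           -104
L4       0   54   66  143    0    0           -143
L5     155  154    0  128    0   59             27
L6       0  139    0    0    0   93              0
filter rows where Eli > 54:
name   Cal  Eli  Ivy  Max  Tom  Wes  Cal_minus_Max
level                                             
L3       0  155    0  104   74    0           -104
L5     155  154    0  128    0   59             27
L6       0  139    0    0    0   93              0
The value at position 1, column 'Cal_minus_Max' is 27.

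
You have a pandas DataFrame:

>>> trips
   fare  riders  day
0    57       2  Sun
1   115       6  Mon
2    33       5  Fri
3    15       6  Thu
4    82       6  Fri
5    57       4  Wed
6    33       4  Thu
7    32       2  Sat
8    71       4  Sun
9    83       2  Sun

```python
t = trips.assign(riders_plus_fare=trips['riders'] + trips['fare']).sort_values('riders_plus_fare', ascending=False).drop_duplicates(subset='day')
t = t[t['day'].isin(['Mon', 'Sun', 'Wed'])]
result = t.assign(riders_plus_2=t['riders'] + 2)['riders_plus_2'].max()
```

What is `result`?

add column riders_plus_fare = trips['riders'] + trips['fare']:
   fare  riders  day  riders_plus_fare
0    57       2  Sun                59
1   115       6  Mon               121
2    33       5  Fri                38
3    15       6  Thu                21
4    82       6  Fri                88
5    57       4  Wed                61
6    33       4  Thu                37
7    32       2  Sat                34
8    71       4  Sun                75
9    83       2  Sun                85
sort by riders_plus_fare descending:
   fare  riders  day  riders_plus_fare
1   115       6  Mon               121
4    82       6  Fri                88
9    83       2  Sun                85
8    71       4  Sun                75
5    57       4  Wed                61
0    57       2  Sun                59
2    33       5  Fri                38
6    33       4  Thu                37
7    32       2  Sat                34
3    15       6  Thu                21
drop duplicate day (keep=first):
   fare  riders  day  riders_plus_fare
1   115       6  Mon               121
4    82       6  Fri                88
9    83       2  Sun                85
5    57       4  Wed                61
6    33       4  Thu                37
7    32       2  Sat                34
filter rows where day in ['Mon', 'Sun', 'Wed']:
   fare  riders  day  riders_plus_fare
1   115       6  Mon               121
9    83       2  Sun                85
5    57       4  Wed                61
add column riders_plus_2 = t['riders'] + 2:
   fare  riders  day  riders_plus_fare  riders_plus_2
1   115       6  Mon               121              8
9    83       2  Sun                85              4
5    57       4  Wed                61              6
max of column 'riders_plus_2' → 8

8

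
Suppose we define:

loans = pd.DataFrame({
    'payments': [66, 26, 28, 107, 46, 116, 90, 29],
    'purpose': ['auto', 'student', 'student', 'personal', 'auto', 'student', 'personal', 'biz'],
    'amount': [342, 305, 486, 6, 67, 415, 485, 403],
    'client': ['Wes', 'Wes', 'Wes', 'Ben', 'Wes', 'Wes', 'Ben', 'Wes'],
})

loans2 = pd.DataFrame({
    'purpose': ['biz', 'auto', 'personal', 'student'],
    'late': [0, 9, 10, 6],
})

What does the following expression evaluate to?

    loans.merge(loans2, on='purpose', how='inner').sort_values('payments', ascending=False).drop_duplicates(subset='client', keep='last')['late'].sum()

16

merge on 'purpose' (how='inner') → 8 rows:
   payments   purpose  amount client  late
0        66      auto     342    Wes     9
1        26   student     305    Wes     6
2        28   student     486    Wes     6
3       107  personal       6    Ben    10
4        46      auto      67    Wes     9
5       116   student     415    Wes     6
6        90  personal     485    Ben    10
7        29       biz     403    Wes     0
sort by payments descending:
   payments   purpose  amount client  late
5       116   student     415    Wes     6
3       107  personal       6    Ben    10
6        90  personal     485    Ben    10
0        66      auto     342    Wes     9
4        46      auto      67    Wes     9
7        29       biz     403    Wes     0
2        28   student     486    Wes     6
1        26   student     305    Wes     6
drop duplicate client (keep=last):
   payments   purpose  amount client  late
6        90  personal     485    Ben    10
1        26   student     305    Wes     6
Taking the sum of column 'late' gives 16.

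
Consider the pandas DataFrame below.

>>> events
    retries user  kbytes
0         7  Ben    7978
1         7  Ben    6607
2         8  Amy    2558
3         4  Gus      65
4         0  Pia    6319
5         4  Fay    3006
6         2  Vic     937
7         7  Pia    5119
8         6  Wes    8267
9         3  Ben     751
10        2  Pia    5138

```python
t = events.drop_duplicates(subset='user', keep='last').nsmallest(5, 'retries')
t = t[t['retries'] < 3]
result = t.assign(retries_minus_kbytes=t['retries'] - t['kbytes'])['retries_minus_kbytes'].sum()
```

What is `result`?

-6071

drop duplicate user (keep=last):
    retries user  kbytes
2         8  Amy    2558
3         4  Gus      65
5         4  Fay    3006
6         2  Vic     937
8         6  Wes    8267
9         3  Ben     751
10        2  Pia    5138
take 5 rows with smallest retries:
    retries user  kbytes
6         2  Vic     937
10        2  Pia    5138
9         3  Ben     751
3         4  Gus      65
5         4  Fay    3006
filter rows where retries < 3:
    retries user  kbytes
6         2  Vic     937
10        2  Pia    5138
add column retries_minus_kbytes = t['retries'] - t['kbytes']:
    retries user  kbytes  retries_minus_kbytes
6         2  Vic     937                  -935
10        2  Pia    5138                 -5136
Hence -6071.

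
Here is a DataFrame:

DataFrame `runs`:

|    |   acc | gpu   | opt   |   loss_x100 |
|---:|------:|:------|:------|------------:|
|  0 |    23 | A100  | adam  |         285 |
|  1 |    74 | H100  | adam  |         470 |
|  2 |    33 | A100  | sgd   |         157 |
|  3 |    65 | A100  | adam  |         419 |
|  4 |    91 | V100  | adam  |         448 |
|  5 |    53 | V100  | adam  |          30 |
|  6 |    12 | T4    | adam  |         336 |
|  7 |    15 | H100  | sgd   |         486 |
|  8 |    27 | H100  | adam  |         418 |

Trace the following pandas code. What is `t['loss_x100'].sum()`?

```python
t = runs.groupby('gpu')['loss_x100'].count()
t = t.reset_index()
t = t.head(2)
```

group by gpu, count of loss_x100:
gpu
A100    3
H100    3
T4      1
V100    2
Name: loss_x100, dtype: int64
reset_index():
    gpu  loss_x100
0  A100          3
1  H100          3
2    T4          1
3  V100          2
take first 2 rows:
    gpu  loss_x100
0  A100          3
1  H100          3
Finally, sum of column 'loss_x100' = 6.

6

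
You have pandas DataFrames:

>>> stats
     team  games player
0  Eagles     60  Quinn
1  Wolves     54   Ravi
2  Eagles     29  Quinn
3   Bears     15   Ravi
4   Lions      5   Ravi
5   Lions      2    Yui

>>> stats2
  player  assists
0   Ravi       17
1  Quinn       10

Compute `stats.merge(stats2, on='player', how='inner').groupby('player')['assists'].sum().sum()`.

merge on 'player' (how='inner') → 5 rows:
     team  games player  assists
0  Eagles     60  Quinn       10
1  Wolves     54   Ravi       17
2  Eagles     29  Quinn       10
3   Bears     15   Ravi       17
4   Lions      5   Ravi       17
group by player, sum of assists:
player
Quinn    20
Ravi     51
Name: assists, dtype: int64
Hence 71.

71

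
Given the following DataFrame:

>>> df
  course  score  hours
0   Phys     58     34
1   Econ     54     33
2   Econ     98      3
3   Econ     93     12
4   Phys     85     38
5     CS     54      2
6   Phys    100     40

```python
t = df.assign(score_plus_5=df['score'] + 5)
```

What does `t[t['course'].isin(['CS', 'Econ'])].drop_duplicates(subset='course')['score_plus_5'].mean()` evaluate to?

59.0

add column score_plus_5 = df['score'] + 5:
  course  score  hours  score_plus_5
0   Phys     58     34            63
1   Econ     54     33            59
2   Econ     98      3           103
3   Econ     93     12            98
4   Phys     85     38            90
5     CS     54      2            59
6   Phys    100     40           105
filter rows where course in ['CS', 'Econ']:
  course  score  hours  score_plus_5
1   Econ     54     33            59
2   Econ     98      3           103
3   Econ     93     12            98
5     CS     54      2            59
drop duplicate course (keep=first):
  course  score  hours  score_plus_5
1   Econ     54     33            59
5     CS     54      2            59
Finally, mean of column 'score_plus_5' = 59.0.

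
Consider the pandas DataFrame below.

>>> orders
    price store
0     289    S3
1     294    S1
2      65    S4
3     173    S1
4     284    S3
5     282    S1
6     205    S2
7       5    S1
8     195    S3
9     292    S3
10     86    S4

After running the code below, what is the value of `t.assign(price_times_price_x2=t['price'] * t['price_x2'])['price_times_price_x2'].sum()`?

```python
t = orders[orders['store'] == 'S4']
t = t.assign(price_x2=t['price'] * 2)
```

filter rows where store == 'S4':
    price store
2      65    S4
10     86    S4
add column price_x2 = t['price'] * 2:
    price store  price_x2
2      65    S4       130
10     86    S4       172
add column price_times_price_x2 = t['price'] * t['price_x2']:
    price store  price_x2  price_times_price_x2
2      65    S4       130                  8450
10     86    S4       172                 14792
sum of column 'price_times_price_x2' → 23242

23242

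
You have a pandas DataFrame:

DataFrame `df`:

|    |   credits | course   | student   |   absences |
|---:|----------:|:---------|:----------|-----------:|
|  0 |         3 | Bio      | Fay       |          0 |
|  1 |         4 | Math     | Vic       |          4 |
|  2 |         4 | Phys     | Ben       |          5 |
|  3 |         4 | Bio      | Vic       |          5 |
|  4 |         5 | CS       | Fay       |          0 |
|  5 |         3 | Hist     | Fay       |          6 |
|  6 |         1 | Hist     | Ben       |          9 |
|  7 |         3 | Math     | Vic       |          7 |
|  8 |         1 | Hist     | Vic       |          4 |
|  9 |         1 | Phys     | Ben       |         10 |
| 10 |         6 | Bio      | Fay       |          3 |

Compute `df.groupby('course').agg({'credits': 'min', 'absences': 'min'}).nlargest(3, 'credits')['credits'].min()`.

3

group by course: min(credits), min(absences):
        credits  absences
course                   
Bio           3         0
CS            5         0
Hist          1         4
Math          3         4
Phys          1         5
take 3 rows with largest credits:
        credits  absences
course                   
CS            5         0
Bio           3         0
Math          3         4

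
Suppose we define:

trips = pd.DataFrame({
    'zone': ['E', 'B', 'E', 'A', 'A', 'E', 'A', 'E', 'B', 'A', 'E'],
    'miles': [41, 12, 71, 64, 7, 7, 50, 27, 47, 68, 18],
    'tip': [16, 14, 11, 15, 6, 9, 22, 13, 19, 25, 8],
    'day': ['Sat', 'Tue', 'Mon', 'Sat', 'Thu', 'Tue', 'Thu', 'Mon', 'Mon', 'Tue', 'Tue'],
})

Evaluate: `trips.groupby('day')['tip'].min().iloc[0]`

11

group by day, min of tip:
day
Mon    11
Sat    15
Thu     6
Tue     8
Name: tip, dtype: int64
value at position 0 → 11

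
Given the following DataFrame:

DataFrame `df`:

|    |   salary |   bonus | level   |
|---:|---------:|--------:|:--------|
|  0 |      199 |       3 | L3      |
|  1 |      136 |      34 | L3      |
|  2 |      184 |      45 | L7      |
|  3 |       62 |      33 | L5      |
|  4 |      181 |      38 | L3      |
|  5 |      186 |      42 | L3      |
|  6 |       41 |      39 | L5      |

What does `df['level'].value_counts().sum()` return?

value_counts of level:
level
L3    4
L5    2
L7    1
Name: count, dtype: int64
So sum() = 7.

7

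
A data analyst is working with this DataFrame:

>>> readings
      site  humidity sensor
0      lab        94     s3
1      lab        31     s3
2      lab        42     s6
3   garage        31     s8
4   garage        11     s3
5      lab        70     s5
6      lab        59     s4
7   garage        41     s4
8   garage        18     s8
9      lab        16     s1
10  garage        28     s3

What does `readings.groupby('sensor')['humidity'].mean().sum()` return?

group by sensor, mean of humidity:
sensor
s1    16.0
s3    41.0
s4    50.0
s5    70.0
s6    42.0
s8    24.5
Name: humidity, dtype: float64
Then the sum of the resulting series: 243.5

243.5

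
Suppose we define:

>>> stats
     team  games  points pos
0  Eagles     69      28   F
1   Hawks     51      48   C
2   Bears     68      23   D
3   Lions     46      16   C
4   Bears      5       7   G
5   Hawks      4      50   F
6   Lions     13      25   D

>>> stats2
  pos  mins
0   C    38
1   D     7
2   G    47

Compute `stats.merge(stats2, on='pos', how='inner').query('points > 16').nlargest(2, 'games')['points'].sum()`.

merge on 'pos' (how='inner') → 5 rows:
    team  games  points pos  mins
0  Hawks     51      48   C    38
1  Bears     68      23   D     7
2  Lions     46      16   C    38
3  Bears      5       7   G    47
4  Lions     13      25   D     7
filter rows where points > 16:
    team  games  points pos  mins
0  Hawks     51      48   C    38
1  Bears     68      23   D     7
4  Lions     13      25   D     7
take 2 rows with largest games:
    team  games  points pos  mins
1  Bears     68      23   D     7
0  Hawks     51      48   C    38
The sum of column 'points' is 71.

71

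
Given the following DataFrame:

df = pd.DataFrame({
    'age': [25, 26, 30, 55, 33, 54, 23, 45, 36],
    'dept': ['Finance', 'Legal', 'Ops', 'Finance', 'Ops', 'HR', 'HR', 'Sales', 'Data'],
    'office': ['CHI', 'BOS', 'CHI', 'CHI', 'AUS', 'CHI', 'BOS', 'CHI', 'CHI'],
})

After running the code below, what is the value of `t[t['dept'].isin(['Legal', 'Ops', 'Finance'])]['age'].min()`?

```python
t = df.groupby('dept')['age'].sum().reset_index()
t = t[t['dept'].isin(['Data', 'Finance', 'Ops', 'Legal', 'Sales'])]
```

26

group by dept, sum of age:
dept
Data       36
Finance    80
HR         77
Legal      26
Ops        63
Sales      45
Name: age, dtype: int64
reset_index():
      dept  age
0     Data   36
1  Finance   80
2       HR   77
3    Legal   26
4      Ops   63
5    Sales   45
filter rows where dept in ['Data', 'Finance', 'Ops', 'Legal', 'Sales']:
      dept  age
0     Data   36
1  Finance   80
3    Legal   26
4      Ops   63
5    Sales   45
filter rows where dept in ['Legal', 'Ops', 'Finance']:
      dept  age
1  Finance   80
3    Legal   26
4      Ops   63
Reading off the min of column 'age', we get 26.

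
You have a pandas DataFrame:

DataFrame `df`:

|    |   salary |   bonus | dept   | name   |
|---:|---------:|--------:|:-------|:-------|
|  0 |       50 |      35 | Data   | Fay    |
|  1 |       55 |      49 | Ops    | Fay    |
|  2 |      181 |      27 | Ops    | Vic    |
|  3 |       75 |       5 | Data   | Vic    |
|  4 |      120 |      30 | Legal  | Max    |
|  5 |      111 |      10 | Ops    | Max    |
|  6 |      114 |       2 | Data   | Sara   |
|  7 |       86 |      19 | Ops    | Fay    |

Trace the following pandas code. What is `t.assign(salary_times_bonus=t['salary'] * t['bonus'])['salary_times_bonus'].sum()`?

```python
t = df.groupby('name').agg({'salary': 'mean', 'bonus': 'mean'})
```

group by name: mean(salary), mean(bonus):
          salary      bonus
name                       
Fay    63.666667  34.333333
Max   115.500000  20.000000
Sara  114.000000   2.000000
Vic   128.000000  16.000000
add column salary_times_bonus = t['salary'] * t['bonus']:
          salary      bonus  salary_times_bonus
name                                           
Fay    63.666667  34.333333         2185.888889
Max   115.500000  20.000000         2310.000000
Sara  114.000000   2.000000          228.000000
Vic   128.000000  16.000000         2048.000000

6771.88888889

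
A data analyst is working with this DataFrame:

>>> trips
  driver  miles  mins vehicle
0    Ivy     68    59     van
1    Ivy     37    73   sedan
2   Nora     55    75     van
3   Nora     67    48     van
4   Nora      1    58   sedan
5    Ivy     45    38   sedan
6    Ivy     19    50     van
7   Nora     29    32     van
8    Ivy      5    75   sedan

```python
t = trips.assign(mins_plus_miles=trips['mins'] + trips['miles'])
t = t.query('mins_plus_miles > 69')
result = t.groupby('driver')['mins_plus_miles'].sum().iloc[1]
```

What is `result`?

add column mins_plus_miles = trips['mins'] + trips['miles']:
  driver  miles  mins vehicle  mins_plus_miles
0    Ivy     68    59     van              127
1    Ivy     37    73   sedan              110
2   Nora     55    75     van              130
3   Nora     67    48     van              115
4   Nora      1    58   sedan               59
5    Ivy     45    38   sedan               83
6    Ivy     19    50     van               69
7   Nora     29    32     van               61
8    Ivy      5    75   sedan               80
filter rows where mins_plus_miles > 69:
  driver  miles  mins vehicle  mins_plus_miles
0    Ivy     68    59     van              127
1    Ivy     37    73   sedan              110
2   Nora     55    75     van              130
3   Nora     67    48     van              115
5    Ivy     45    38   sedan               83
8    Ivy      5    75   sedan               80
group by driver, sum of mins_plus_miles:
driver
Ivy     400
Nora    245
Name: mins_plus_miles, dtype: int64
So iloc[1] = 245.

245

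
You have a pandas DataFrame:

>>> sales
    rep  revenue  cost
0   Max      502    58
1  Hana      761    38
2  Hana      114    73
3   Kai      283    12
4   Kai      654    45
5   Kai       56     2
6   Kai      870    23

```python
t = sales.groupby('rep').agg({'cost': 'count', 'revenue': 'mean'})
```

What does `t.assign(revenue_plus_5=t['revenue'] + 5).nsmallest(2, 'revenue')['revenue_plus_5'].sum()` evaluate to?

913.25

group by rep: count(cost), mean(revenue):
      cost  revenue
rep                
Hana     2   437.50
Kai      4   465.75
Max      1   502.00
add column revenue_plus_5 = t['revenue'] + 5:
      cost  revenue  revenue_plus_5
rep                                
Hana     2   437.50          442.50
Kai      4   465.75          470.75
Max      1   502.00          507.00
take 2 rows with smallest revenue:
      cost  revenue  revenue_plus_5
rep                                
Hana     2   437.50          442.50
Kai      4   465.75          470.75
So sum() = 913.25.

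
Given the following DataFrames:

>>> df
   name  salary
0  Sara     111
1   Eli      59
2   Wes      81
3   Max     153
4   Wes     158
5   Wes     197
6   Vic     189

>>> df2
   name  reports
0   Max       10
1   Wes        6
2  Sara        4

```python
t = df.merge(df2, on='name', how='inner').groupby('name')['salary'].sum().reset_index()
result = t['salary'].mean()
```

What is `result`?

merge on 'name' (how='inner') → 5 rows:
   name  salary  reports
0  Sara     111        4
1   Wes      81        6
2   Max     153       10
3   Wes     158        6
4   Wes     197        6
group by name, sum of salary:
name
Max     153
Sara    111
Wes     436
Name: salary, dtype: int64
reset_index():
   name  salary
0   Max     153
1  Sara     111
2   Wes     436

233.333333333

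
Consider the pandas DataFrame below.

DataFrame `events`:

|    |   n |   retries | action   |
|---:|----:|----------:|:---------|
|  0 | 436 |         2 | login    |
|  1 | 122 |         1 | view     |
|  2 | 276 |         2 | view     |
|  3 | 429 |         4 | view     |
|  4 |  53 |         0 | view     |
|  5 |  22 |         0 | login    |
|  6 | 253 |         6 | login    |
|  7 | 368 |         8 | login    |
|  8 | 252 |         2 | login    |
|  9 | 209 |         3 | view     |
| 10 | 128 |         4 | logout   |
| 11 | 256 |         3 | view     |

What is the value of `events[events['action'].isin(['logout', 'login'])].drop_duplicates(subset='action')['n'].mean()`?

282.0

filter rows where action in ['logout', 'login']:
      n  retries  action
0   436        2   login
5    22        0   login
6   253        6   login
7   368        8   login
8   252        2   login
10  128        4  logout
drop duplicate action (keep=first):
      n  retries  action
0   436        2   login
10  128        4  logout
Reading off the mean of column 'n', we get 282.0.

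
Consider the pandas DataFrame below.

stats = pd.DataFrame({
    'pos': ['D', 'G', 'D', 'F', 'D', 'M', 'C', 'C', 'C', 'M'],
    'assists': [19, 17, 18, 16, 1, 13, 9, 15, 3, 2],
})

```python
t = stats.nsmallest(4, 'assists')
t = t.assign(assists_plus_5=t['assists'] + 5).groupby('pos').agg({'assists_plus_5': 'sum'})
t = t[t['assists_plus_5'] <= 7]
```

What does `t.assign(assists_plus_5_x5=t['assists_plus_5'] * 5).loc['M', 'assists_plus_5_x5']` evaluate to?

take 4 rows with smallest assists:
  pos  assists
4   D        1
9   M        2
8   C        3
6   C        9
add column assists_plus_5 = t['assists'] + 5:
  pos  assists  assists_plus_5
4   D        1               6
9   M        2               7
8   C        3               8
6   C        9              14
group by pos, sum of assists_plus_5:
     assists_plus_5
pos                
C                22
D                 6
M                 7
filter rows where assists_plus_5 <= 7:
     assists_plus_5
pos                
D                 6
M                 7
add column assists_plus_5_x5 = t['assists_plus_5'] * 5:
     assists_plus_5  assists_plus_5_x5
pos                                   
D                 6                 30
M                 7                 35

35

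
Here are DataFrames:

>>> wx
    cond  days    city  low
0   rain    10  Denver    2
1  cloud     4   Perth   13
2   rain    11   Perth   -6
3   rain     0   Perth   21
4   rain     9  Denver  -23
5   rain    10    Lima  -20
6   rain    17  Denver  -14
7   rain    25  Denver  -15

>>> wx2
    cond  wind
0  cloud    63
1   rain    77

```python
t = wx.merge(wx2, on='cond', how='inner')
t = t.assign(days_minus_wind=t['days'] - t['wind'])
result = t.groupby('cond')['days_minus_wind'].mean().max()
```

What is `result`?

merge on 'cond' (how='inner') → 8 rows:
    cond  days    city  low  wind
0   rain    10  Denver    2    77
1  cloud     4   Perth   13    63
2   rain    11   Perth   -6    77
3   rain     0   Perth   21    77
4   rain     9  Denver  -23    77
5   rain    10    Lima  -20    77
6   rain    17  Denver  -14    77
7   rain    25  Denver  -15    77
add column days_minus_wind = t['days'] - t['wind']:
    cond  days    city  low  wind  days_minus_wind
0   rain    10  Denver    2    77              -67
1  cloud     4   Perth   13    63              -59
2   rain    11   Perth   -6    77              -66
3   rain     0   Perth   21    77              -77
4   rain     9  Denver  -23    77              -68
5   rain    10    Lima  -20    77              -67
6   rain    17  Denver  -14    77              -60
7   rain    25  Denver  -15    77              -52
group by cond, mean of days_minus_wind:
cond
cloud   -59.000000
rain    -65.285714
Name: days_minus_wind, dtype: float64
So max() = -59.0.

-59.0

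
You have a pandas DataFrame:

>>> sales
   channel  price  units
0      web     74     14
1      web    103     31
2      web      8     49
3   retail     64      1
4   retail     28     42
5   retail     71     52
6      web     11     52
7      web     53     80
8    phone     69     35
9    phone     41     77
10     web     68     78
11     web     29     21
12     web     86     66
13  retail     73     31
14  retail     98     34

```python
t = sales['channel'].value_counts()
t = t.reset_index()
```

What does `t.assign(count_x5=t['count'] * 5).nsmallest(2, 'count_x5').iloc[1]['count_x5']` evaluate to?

value_counts of channel:
channel
web       8
retail    5
phone     2
Name: count, dtype: int64
reset_index():
  channel  count
0     web      8
1  retail      5
2   phone      2
add column count_x5 = t['count'] * 5:
  channel  count  count_x5
0     web      8        40
1  retail      5        25
2   phone      2        10
take 2 rows with smallest count_x5:
  channel  count  count_x5
2   phone      2        10
1  retail      5        25
Hence 25.

25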